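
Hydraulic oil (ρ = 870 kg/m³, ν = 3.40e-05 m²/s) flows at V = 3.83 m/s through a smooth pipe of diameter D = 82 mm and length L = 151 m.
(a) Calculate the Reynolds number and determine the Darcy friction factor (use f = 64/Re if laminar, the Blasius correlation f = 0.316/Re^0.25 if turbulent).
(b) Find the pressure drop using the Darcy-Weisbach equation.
(a) Re = V·D/ν = 3.83·0.082/3.40e-05 = 9237.1 → turbulent (Re > 4000); f = 0.316/Re^0.25 = 0.316/9237.1^0.25 = 0.032233
(b) Darcy-Weisbach: ΔP = f·(L/D)·½ρV²/1000 = 0.032233·(151/0.082)·½·870·3.83²/1000 = 378.7 kPa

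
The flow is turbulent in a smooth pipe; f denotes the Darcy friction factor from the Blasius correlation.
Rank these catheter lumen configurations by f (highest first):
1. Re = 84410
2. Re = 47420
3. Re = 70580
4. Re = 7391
Case 1: f = 0.01854
Case 2: f = 0.02141
Case 3: f = 0.01939
Case 4: f = 0.03408
Ranking (highest first): 4, 2, 3, 1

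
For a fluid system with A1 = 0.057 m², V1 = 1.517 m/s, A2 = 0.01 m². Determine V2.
Formula: V_2 = \frac{A_1 V_1}{A_2}
V2 = 0.057·1.517/0.01 = 8.647 m/s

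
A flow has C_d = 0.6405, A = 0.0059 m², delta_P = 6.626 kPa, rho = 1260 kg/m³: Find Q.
Formula: Q = C_d A \sqrt{\frac{2 \Delta P}{\rho}}
Q = 0.6405·0.0059·√(2·(6.626·1000)/1260)·1000 = 12.26 L/s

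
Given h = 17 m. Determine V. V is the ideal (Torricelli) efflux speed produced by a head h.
Formula: V = \sqrt{2 g h}
V = √(2·9.81·17) = 18.26 m/s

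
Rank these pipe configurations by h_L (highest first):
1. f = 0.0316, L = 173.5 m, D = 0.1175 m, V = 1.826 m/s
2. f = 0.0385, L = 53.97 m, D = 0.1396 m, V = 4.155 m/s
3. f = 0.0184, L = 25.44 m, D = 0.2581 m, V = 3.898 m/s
Case 1: h_L = 7.93 m
Case 2: h_L = 13.1 m
Case 3: h_L = 1.405 m
Ranking (highest first): 2, 1, 3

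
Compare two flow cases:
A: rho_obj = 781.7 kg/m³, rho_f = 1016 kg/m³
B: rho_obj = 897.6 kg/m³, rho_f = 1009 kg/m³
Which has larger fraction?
fraction(A) = 0.7694, fraction(B) = 0.8896. Answer: B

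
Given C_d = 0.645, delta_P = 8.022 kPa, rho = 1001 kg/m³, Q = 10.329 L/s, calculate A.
Formula: Q = C_d A \sqrt{\frac{2 \Delta P}{\rho}}
Substituting knowns: 10.329 = 0.645·A·√(2·(8.022·1000)/1001)·1000
Solving for A: A = (10.329/1000)/(0.645·√(2·(8.022·1000)/1001)) = 0.004 m²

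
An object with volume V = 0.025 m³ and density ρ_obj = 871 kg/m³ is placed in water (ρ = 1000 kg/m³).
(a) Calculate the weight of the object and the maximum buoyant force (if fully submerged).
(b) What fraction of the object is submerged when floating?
(a) W=rho_obj*g*V=871*9.81*0.025=213.6 N; F_B(max)=rho*g*V=1000*9.81*0.025=245.2 N
(b) Floating fraction=rho_obj/rho=871/1000=0.871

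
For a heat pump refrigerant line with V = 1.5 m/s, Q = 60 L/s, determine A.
Formula: Q = A V
Substituting knowns: 60 = A·1.5·1000
Solving for A: A = (60/1000)/1.5 = 0.04 m²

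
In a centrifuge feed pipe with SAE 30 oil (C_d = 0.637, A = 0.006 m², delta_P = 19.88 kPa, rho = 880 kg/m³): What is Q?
Formula: Q = C_d A \sqrt{\frac{2 \Delta P}{\rho}}
Q = 0.637·0.006·√(2·(19.88·1000)/880)·1000 = 25.69 L/s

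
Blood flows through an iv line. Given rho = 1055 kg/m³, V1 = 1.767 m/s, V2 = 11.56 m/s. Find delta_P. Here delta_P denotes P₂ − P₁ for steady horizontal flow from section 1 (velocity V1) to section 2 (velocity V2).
Formula: \Delta P = \frac{1}{2} \rho (V_1^2 - V_2^2)
delta_P = 0.5·1055·(1.767² − 11.56²)/1000 = -68.84 kPa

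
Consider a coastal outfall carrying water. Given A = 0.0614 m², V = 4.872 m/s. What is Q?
Formula: Q = A V
Q = 0.0614·4.872·1000 = 299.1 L/s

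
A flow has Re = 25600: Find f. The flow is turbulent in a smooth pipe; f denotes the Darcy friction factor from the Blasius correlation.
Formula: f = \frac{0.316}{Re^{0.25}}
f = 0.316/25600^0.25 = 0.02498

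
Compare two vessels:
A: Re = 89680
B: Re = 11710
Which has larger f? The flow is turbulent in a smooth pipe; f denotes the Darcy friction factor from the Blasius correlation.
f(A) = 0.01826, f(B) = 0.03038. Answer: B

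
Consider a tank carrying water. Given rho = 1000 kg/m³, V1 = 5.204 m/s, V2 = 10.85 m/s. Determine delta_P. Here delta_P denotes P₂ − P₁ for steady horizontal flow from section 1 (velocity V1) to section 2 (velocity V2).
Formula: \Delta P = \frac{1}{2} \rho (V_1^2 - V_2^2)
delta_P = 0.5·1000·(5.204² − 10.85²)/1000 = -45.32 kPa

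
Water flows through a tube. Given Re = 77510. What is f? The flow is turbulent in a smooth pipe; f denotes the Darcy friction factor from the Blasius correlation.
Formula: f = \frac{0.316}{Re^{0.25}}
f = 0.316/77510^0.25 = 0.01894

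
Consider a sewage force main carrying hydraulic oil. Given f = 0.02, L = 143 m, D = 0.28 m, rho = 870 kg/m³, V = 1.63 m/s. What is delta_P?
Formula: \Delta P = f \frac{L}{D} \frac{\rho V^2}{2}
delta_P = 0.02·(143/0.28)·0.5·870·1.63²/1000 = 11.81 kPa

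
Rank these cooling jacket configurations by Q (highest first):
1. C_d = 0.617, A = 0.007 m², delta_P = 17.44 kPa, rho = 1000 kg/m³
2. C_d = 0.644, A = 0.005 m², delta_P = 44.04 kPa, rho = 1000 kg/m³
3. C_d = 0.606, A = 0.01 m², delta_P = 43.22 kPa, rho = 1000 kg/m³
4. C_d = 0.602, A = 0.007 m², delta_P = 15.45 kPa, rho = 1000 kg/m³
Case 1: Q = 25.51 L/s
Case 2: Q = 30.22 L/s
Case 3: Q = 56.34 L/s
Case 4: Q = 23.42 L/s
Ranking (highest first): 3, 2, 1, 4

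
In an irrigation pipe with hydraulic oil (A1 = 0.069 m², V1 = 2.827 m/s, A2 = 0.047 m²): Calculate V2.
Formula: V_2 = \frac{A_1 V_1}{A_2}
V2 = 0.069·2.827/0.047 = 4.15 m/s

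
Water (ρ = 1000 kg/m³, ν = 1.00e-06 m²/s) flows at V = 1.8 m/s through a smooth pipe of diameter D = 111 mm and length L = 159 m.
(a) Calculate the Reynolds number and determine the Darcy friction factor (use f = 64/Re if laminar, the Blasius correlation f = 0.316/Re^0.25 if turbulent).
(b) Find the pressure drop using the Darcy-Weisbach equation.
(a) Re = V·D/ν = 1.8·0.111/1.00e-06 = 199800 → turbulent (Re > 4000); f = 0.316/Re^0.25 = 0.316/199800^0.25 = 0.014946 (Blasius is strictly valid for Re ≲ 1e5; used here as the smooth-pipe estimate the problem specifies)
(b) Darcy-Weisbach: ΔP = f·(L/D)·½ρV²/1000 = 0.014946·(159/0.111)·½·1000·1.8²/1000 = 34.68 kPa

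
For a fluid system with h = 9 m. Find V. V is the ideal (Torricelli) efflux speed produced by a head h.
Formula: V = \sqrt{2 g h}
V = √(2·9.81·9) = 13.29 m/s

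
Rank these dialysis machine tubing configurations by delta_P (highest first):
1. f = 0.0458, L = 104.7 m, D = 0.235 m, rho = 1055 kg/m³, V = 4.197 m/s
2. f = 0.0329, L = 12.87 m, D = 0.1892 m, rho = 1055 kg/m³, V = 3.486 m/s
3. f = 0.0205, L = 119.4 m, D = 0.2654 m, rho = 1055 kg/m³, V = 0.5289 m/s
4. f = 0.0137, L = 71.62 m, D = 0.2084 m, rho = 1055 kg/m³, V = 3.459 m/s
Case 1: delta_P = 189.6 kPa
Case 2: delta_P = 14.35 kPa
Case 3: delta_P = 1.361 kPa
Case 4: delta_P = 29.72 kPa
Ranking (highest first): 1, 4, 2, 3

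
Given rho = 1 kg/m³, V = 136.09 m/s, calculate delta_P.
Formula: V = \sqrt{\frac{2 \Delta P}{\rho}}
Substituting knowns: 136.09 = √(2·(delta_P·1000)/1)
Solving for delta_P: delta_P = 136.09²·1/2/1000 = 9.26 kPa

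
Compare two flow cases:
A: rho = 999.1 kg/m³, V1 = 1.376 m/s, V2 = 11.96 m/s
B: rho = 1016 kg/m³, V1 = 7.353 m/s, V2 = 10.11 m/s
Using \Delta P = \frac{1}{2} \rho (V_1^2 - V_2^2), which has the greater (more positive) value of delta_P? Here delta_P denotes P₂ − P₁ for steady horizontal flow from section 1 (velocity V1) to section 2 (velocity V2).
delta_P(A) = -70.51 kPa, delta_P(B) = -24.46 kPa. Answer: B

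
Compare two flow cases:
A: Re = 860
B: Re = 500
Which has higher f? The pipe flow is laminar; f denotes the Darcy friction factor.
f(A) = 0.07442, f(B) = 0.128. Answer: B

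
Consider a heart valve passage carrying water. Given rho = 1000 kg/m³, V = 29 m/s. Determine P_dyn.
Formula: P_{dyn} = \frac{1}{2} \rho V^2
P_dyn = 0.5·1000·29²/1000 = 420.5 kPa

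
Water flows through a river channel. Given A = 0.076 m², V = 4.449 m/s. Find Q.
Formula: Q = A V
Q = 0.076·4.449·1000 = 338.1 L/s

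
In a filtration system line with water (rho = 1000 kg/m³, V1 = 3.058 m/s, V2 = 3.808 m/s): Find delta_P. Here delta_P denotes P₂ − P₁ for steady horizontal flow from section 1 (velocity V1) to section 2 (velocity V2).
Formula: \Delta P = \frac{1}{2} \rho (V_1^2 - V_2^2)
delta_P = 0.5·1000·(3.058² − 3.808²)/1000 = -2.575 kPa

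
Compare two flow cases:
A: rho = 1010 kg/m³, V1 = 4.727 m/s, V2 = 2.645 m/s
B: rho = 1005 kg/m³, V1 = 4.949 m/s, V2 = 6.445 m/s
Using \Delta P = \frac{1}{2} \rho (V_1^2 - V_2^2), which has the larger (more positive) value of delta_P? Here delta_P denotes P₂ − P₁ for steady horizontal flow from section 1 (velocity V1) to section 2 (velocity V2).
delta_P(A) = 7.751 kPa, delta_P(B) = -8.565 kPa. Answer: A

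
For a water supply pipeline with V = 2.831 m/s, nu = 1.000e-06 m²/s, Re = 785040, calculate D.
Formula: Re = \frac{V D}{\nu}
Substituting knowns: 785040 = 2.831·D/1.000e-06
Solving for D: D = 785040·1.000e-06/2.831 = 0.2773 m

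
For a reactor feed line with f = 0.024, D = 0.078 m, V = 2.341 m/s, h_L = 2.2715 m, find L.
Formula: h_L = f \frac{L}{D} \frac{V^2}{2g}
Substituting knowns: 2.2715 = 0.024·(L/0.078)·2.341²/(2·9.81)
Solving for L: L = 2.2715·2·9.81·0.078/(0.024·2.341²) = 26.43 m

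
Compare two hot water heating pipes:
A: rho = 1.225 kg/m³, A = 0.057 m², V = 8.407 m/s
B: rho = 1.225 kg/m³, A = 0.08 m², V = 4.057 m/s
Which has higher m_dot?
m_dot(A) = 0.587 kg/s, m_dot(B) = 0.3976 kg/s. Answer: A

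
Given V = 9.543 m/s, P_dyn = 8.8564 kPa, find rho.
Formula: P_{dyn} = \frac{1}{2} \rho V^2
Substituting knowns: 8.8564 = 0.5·rho·9.543²/1000
Solving for rho: rho = 2·(8.8564·1000)/9.543² = 194.5 kg/m³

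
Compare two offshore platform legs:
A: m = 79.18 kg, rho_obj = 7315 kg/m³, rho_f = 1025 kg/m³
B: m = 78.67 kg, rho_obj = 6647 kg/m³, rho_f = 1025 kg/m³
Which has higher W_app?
W_app(A) = 667.9 N, W_app(B) = 652.7 N. Answer: A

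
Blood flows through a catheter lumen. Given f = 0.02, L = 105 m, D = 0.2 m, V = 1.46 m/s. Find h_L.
Formula: h_L = f \frac{L}{D} \frac{V^2}{2g}
h_L = 0.02·(105/0.2)·1.46²/(2·9.81) = 1.141 m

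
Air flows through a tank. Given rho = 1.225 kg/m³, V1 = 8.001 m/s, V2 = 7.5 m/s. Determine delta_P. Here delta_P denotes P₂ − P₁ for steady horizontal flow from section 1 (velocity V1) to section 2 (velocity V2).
Formula: \Delta P = \frac{1}{2} \rho (V_1^2 - V_2^2)
delta_P = 0.5·1.225·(8.001² − 7.5²)/1000 = 0.004757 kPa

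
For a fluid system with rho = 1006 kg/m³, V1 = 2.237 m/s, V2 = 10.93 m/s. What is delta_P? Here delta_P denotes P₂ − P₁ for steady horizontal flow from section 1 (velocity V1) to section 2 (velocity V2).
Formula: \Delta P = \frac{1}{2} \rho (V_1^2 - V_2^2)
delta_P = 0.5·1006·(2.237² − 10.93²)/1000 = -57.57 kPa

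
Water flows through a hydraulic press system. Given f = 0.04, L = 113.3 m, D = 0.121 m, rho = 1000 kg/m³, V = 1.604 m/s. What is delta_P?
Formula: \Delta P = f \frac{L}{D} \frac{\rho V^2}{2}
delta_P = 0.04·(113.3/0.121)·0.5·1000·1.604²/1000 = 48.18 kPa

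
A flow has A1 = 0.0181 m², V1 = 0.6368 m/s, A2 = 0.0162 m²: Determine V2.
Formula: V_2 = \frac{A_1 V_1}{A_2}
V2 = 0.0181·0.6368/0.0162 = 0.7115 m/s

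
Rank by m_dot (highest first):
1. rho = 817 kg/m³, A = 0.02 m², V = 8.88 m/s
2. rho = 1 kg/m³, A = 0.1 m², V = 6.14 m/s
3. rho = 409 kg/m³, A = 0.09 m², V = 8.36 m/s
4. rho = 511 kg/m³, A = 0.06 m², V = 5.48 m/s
Case 1: m_dot = 145.1 kg/s
Case 2: m_dot = 0.614 kg/s
Case 3: m_dot = 307.7 kg/s
Case 4: m_dot = 168 kg/s
Ranking (highest first): 3, 4, 1, 2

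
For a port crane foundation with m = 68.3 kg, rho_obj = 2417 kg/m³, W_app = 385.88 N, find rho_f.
Formula: W_{app} = mg\left(1 - \frac{\rho_f}{\rho_{obj}}\right)
Substituting knowns: 385.88 = 68.3·9.81·(1 − rho_f/2417)
Solving for rho_f: rho_f = 2417·(1 − 385.88/(68.3·9.81)) = 1025 kg/m³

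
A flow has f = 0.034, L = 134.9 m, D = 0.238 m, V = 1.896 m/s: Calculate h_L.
Formula: h_L = f \frac{L}{D} \frac{V^2}{2g}
h_L = 0.034·(134.9/0.238)·1.896²/(2·9.81) = 3.531 m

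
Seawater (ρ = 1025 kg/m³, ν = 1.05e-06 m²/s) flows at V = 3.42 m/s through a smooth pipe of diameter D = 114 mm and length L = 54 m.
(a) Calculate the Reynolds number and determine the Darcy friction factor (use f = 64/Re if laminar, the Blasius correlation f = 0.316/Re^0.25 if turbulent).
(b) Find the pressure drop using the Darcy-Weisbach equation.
(a) Re = V·D/ν = 3.42·0.114/1.05e-06 = 371310 → turbulent (Re > 4000); f = 0.316/Re^0.25 = 0.316/371310^0.25 = 0.012801 (Blasius is strictly valid for Re ≲ 1e5; used here as the smooth-pipe estimate the problem specifies)
(b) Darcy-Weisbach: ΔP = f·(L/D)·½ρV²/1000 = 0.012801·(54/0.114)·½·1025·3.42²/1000 = 36.35 kPa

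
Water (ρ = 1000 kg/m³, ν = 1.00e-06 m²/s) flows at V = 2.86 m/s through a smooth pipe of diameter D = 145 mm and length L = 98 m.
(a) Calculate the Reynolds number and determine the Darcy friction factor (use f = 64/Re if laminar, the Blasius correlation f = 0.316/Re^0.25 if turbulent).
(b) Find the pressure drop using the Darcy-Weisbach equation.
(a) Re = V·D/ν = 2.86·0.145/1.00e-06 = 414700 → turbulent (Re > 4000); f = 0.316/Re^0.25 = 0.316/414700^0.25 = 0.012452 (Blasius is strictly valid for Re ≲ 1e5; used here as the smooth-pipe estimate the problem specifies)
(b) Darcy-Weisbach: ΔP = f·(L/D)·½ρV²/1000 = 0.012452·(98/0.145)·½·1000·2.86²/1000 = 34.42 kPa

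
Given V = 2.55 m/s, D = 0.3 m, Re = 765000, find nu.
Formula: Re = \frac{V D}{\nu}
Substituting knowns: 765000 = 2.55·0.3/nu
Solving for nu: nu = 2.55·0.3/765000 = 1.000e-06 m²/s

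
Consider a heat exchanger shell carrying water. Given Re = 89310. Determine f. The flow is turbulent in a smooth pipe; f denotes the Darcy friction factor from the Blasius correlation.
Formula: f = \frac{0.316}{Re^{0.25}}
f = 0.316/89310^0.25 = 0.01828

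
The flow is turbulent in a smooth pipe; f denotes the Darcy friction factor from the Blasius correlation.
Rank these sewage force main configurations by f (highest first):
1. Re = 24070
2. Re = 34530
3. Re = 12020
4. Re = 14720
Case 1: f = 0.02537
Case 2: f = 0.02318
Case 3: f = 0.03018
Case 4: f = 0.02869
Ranking (highest first): 3, 4, 1, 2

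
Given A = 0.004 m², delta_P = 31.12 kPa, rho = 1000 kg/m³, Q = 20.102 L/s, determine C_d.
Formula: Q = C_d A \sqrt{\frac{2 \Delta P}{\rho}}
Substituting knowns: 20.102 = C_d·0.004·√(2·(31.12·1000)/1000)·1000
Solving for C_d: C_d = (20.102/1000)/(0.004·√(2·(31.12·1000)/1000)) = 0.637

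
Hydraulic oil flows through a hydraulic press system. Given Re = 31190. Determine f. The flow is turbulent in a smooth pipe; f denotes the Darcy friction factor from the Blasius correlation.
Formula: f = \frac{0.316}{Re^{0.25}}
f = 0.316/31190^0.25 = 0.02378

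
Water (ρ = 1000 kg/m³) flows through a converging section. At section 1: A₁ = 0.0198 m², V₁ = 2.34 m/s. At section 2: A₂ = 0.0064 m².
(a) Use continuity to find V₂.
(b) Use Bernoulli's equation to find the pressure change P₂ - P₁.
(a) Continuity: A₁V₁=A₂V₂ -> V₂=A₁V₁/A₂=0.0198*2.34/0.0064=7.24 m/s
(b) Bernoulli: P₂-P₁=0.5*rho*(V₁^2-V₂^2)/1000=0.5*1000*(2.34^2-7.24^2)/1000=-23.47 kPa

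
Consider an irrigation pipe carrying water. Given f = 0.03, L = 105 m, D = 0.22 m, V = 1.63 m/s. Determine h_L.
Formula: h_L = f \frac{L}{D} \frac{V^2}{2g}
h_L = 0.03·(105/0.22)·1.63²/(2·9.81) = 1.939 m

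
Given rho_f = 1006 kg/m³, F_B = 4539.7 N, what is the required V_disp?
Formula: F_B = \rho_f g V_{disp}
Substituting knowns: 4539.7 = 1006·9.81·V_disp
Solving for V_disp: V_disp = 4539.7/(1006·9.81) = 0.46 m³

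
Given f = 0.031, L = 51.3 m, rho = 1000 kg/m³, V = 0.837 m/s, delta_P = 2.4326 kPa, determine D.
Formula: \Delta P = f \frac{L}{D} \frac{\rho V^2}{2}
Substituting knowns: 2.4326 = 0.031·(51.3/D)·0.5·1000·0.837²/1000
Solving for D: D = 0.031·51.3·0.5·1000·0.837²/(2.4326·1000) = 0.229 m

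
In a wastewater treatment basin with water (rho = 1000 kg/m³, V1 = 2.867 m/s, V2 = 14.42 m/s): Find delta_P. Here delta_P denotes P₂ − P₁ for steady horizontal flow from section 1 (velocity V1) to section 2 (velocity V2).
Formula: \Delta P = \frac{1}{2} \rho (V_1^2 - V_2^2)
delta_P = 0.5·1000·(2.867² − 14.42²)/1000 = -99.86 kPa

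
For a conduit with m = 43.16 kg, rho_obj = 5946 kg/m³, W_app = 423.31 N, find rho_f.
Formula: W_{app} = mg\left(1 - \frac{\rho_f}{\rho_{obj}}\right)
Substituting knowns: 423.31 = 43.16·9.81·(1 − rho_f/5946)
Solving for rho_f: rho_f = 5946·(1 − 423.31/(43.16·9.81)) = 1.258 kg/m³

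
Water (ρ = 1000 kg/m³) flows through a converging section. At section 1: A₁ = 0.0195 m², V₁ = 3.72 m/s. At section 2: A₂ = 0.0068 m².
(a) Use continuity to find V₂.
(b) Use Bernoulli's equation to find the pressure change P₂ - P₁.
(a) Continuity: A₁V₁=A₂V₂ -> V₂=A₁V₁/A₂=0.0195*3.72/0.0068=10.67 m/s
(b) Bernoulli: P₂-P₁=0.5*rho*(V₁^2-V₂^2)/1000=0.5*1000*(3.72^2-10.67^2)/1000=-50.01 kPa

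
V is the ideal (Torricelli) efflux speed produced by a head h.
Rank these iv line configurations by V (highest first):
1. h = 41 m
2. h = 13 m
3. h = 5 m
Case 1: V = 28.36 m/s
Case 2: V = 15.97 m/s
Case 3: V = 9.905 m/s
Ranking (highest first): 1, 2, 3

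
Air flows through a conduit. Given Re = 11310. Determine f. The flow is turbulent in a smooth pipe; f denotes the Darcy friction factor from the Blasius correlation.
Formula: f = \frac{0.316}{Re^{0.25}}
f = 0.316/11310^0.25 = 0.03064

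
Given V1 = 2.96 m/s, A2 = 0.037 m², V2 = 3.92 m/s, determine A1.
Formula: V_2 = \frac{A_1 V_1}{A_2}
Substituting knowns: 3.92 = A1·2.96/0.037
Solving for A1: A1 = 3.92·0.037/2.96 = 0.049 m²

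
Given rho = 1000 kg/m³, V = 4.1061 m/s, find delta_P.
Formula: V = \sqrt{\frac{2 \Delta P}{\rho}}
Substituting knowns: 4.1061 = √(2·(delta_P·1000)/1000)
Solving for delta_P: delta_P = 4.1061²·1000/2/1000 = 8.43 kPa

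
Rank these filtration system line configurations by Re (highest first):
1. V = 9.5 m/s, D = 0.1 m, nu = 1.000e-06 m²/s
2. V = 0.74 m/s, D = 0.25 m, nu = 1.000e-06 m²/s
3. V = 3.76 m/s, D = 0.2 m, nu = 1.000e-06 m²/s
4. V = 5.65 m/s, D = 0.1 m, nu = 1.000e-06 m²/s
Case 1: Re = 950000
Case 2: Re = 185000
Case 3: Re = 752000
Case 4: Re = 565000
Ranking (highest first): 1, 3, 4, 2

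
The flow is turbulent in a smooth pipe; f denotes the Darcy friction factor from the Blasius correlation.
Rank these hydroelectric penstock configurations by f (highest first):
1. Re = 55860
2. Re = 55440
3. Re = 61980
Case 1: f = 0.02055
Case 2: f = 0.02059
Case 3: f = 0.02003
Ranking (highest first): 2, 1, 3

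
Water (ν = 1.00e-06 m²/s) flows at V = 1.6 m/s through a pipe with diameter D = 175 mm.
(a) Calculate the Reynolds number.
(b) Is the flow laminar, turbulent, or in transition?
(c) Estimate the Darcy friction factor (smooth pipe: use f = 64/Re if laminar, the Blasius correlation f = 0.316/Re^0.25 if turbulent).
(a) Re = V·D/ν = 1.6·0.175/1.00e-06 = 280000
(b) Flow regime: turbulent (Re > 4000)
(c) Friction factor: f = 0.316/Re^0.25 = 0.316/280000^0.25 = 0.01374 (Blasius is strictly valid for Re ≲ 1e5; used here as the smooth-pipe estimate the problem specifies)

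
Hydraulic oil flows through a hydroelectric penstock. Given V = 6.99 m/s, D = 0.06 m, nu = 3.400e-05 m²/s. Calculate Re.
Formula: Re = \frac{V D}{\nu}
Re = 6.99·0.06/3.400e-05 = 12335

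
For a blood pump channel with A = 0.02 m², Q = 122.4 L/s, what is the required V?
Formula: Q = A V
Substituting knowns: 122.4 = 0.02·V·1000
Solving for V: V = (122.4/1000)/0.02 = 6.12 m/s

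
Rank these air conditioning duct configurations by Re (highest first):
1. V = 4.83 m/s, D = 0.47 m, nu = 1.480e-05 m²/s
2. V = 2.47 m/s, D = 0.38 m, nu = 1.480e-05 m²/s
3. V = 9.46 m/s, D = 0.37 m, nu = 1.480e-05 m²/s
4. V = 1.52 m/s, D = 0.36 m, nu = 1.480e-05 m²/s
Case 1: Re = 153385
Case 2: Re = 63419
Case 3: Re = 236500
Case 4: Re = 36973
Ranking (highest first): 3, 1, 2, 4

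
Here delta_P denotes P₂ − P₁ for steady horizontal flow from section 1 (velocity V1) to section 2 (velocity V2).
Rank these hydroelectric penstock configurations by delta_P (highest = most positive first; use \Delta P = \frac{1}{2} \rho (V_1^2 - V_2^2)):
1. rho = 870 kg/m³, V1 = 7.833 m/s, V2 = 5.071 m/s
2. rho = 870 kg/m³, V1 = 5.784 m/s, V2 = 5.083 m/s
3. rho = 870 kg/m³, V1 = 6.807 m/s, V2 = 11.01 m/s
Case 1: delta_P = 15.5 kPa
Case 2: delta_P = 3.314 kPa
Case 3: delta_P = -32.57 kPa
Ranking (highest first): 1, 2, 3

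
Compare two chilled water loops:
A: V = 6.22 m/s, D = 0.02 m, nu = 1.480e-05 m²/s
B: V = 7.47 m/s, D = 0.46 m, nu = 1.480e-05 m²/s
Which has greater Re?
Re(A) = 8405, Re(B) = 232176. Answer: B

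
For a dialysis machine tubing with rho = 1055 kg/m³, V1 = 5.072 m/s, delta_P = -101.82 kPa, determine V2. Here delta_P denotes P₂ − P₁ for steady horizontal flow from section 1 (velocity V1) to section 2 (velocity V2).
Formula: \Delta P = \frac{1}{2} \rho (V_1^2 - V_2^2)
Substituting knowns: -101.82 = 0.5·1055·(5.072² − V2²)/1000
Solving for V2: V2 = √(5.072² − 2·(-101.82·1000)/1055) = 14.79 m/s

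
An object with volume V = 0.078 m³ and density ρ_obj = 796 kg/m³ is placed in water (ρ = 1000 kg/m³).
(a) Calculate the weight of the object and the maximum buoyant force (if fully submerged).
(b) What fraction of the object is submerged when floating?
(a) W=rho_obj*g*V=796*9.81*0.078=609.1 N; F_B(max)=rho*g*V=1000*9.81*0.078=765.2 N
(b) Floating fraction=rho_obj/rho=796/1000=0.796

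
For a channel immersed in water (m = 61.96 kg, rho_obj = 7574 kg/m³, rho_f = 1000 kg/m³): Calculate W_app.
Formula: W_{app} = mg\left(1 - \frac{\rho_f}{\rho_{obj}}\right)
W_app = 61.96·9.81·(1 − 1000/7574) = 527.6 N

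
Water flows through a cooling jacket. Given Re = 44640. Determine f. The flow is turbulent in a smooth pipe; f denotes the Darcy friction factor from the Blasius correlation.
Formula: f = \frac{0.316}{Re^{0.25}}
f = 0.316/44640^0.25 = 0.02174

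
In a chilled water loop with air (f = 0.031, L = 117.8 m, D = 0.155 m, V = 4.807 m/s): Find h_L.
Formula: h_L = f \frac{L}{D} \frac{V^2}{2g}
h_L = 0.031·(117.8/0.155)·4.807²/(2·9.81) = 27.75 m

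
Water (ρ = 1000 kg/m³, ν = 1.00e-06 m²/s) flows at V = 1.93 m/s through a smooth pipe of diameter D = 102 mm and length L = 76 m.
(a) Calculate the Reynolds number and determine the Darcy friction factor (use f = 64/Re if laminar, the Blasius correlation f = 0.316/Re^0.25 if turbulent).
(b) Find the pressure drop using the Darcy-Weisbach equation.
(a) Re = V·D/ν = 1.93·0.102/1.00e-06 = 196860 → turbulent (Re > 4000); f = 0.316/Re^0.25 = 0.316/196860^0.25 = 0.015002 (Blasius is strictly valid for Re ≲ 1e5; used here as the smooth-pipe estimate the problem specifies)
(b) Darcy-Weisbach: ΔP = f·(L/D)·½ρV²/1000 = 0.015002·(76/0.102)·½·1000·1.93²/1000 = 20.82 kPa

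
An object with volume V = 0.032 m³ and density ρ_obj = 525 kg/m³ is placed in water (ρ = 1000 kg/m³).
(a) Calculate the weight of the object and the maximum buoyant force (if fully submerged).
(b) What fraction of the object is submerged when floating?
(a) W=rho_obj*g*V=525*9.81*0.032=164.8 N; F_B(max)=rho*g*V=1000*9.81*0.032=313.9 N
(b) Floating fraction=rho_obj/rho=525/1000=0.525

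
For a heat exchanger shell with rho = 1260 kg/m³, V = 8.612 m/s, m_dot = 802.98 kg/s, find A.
Formula: \dot{m} = \rho A V
Substituting knowns: 802.98 = 1260·A·8.612
Solving for A: A = 802.98/(1260·8.612) = 0.074 m²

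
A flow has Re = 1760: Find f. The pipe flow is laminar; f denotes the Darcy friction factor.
Formula: f = \frac{64}{Re}
f = 64/1760 = 0.03636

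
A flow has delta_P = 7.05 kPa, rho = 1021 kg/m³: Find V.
Formula: V = \sqrt{\frac{2 \Delta P}{\rho}}
V = √(2·(7.05·1000)/1021) = 3.716 m/s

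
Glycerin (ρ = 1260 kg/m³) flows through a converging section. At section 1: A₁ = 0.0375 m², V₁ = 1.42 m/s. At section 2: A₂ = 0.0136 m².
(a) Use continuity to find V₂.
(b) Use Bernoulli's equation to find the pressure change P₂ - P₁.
(a) Continuity: A₁V₁=A₂V₂ -> V₂=A₁V₁/A₂=0.0375*1.42/0.0136=3.92 m/s
(b) Bernoulli: P₂-P₁=0.5*rho*(V₁^2-V₂^2)/1000=0.5*1260*(1.42^2-3.92^2)/1000=-8.41 kPa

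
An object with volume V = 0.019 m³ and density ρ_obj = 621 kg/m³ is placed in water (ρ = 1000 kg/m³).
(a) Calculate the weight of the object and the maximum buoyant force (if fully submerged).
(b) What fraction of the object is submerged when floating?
(a) W=rho_obj*g*V=621*9.81*0.019=115.7 N; F_B(max)=rho*g*V=1000*9.81*0.019=186.4 N
(b) Floating fraction=rho_obj/rho=621/1000=0.621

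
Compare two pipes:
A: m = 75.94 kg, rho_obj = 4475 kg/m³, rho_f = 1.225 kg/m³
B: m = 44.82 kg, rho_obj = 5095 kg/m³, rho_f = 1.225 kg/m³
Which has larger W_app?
W_app(A) = 744.8 N, W_app(B) = 439.6 N. Answer: A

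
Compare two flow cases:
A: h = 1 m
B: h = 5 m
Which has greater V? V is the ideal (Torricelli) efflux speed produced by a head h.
V(A) = 4.429 m/s, V(B) = 9.905 m/s. Answer: B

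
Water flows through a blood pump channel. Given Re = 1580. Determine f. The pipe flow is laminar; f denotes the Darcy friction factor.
Formula: f = \frac{64}{Re}
f = 64/1580 = 0.04051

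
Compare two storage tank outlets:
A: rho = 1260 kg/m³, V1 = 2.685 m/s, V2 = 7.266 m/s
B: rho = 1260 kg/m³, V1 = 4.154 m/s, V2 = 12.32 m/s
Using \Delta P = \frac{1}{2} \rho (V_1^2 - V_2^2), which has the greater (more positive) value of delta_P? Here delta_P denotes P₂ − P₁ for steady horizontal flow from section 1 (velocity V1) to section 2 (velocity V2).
delta_P(A) = -28.72 kPa, delta_P(B) = -84.75 kPa. Answer: A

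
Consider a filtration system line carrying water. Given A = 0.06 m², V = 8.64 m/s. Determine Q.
Formula: Q = A V
Q = 0.06·8.64·1000 = 518.4 L/s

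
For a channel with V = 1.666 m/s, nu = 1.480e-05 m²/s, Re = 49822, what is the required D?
Formula: Re = \frac{V D}{\nu}
Substituting knowns: 49822 = 1.666·D/1.480e-05
Solving for D: D = 49822·1.480e-05/1.666 = 0.4426 m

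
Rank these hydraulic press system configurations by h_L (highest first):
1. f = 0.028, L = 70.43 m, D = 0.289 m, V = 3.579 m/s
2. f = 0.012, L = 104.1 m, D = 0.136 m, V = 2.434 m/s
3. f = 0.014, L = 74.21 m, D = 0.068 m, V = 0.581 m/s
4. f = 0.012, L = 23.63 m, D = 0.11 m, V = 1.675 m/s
Case 1: h_L = 4.455 m
Case 2: h_L = 2.774 m
Case 3: h_L = 0.2629 m
Case 4: h_L = 0.3686 m
Ranking (highest first): 1, 2, 4, 3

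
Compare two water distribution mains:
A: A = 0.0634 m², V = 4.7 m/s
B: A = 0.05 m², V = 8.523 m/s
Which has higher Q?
Q(A) = 298 L/s, Q(B) = 426.2 L/s. Answer: B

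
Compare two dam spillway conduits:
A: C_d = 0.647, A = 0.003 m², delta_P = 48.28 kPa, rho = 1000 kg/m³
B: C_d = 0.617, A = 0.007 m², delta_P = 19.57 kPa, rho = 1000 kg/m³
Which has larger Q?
Q(A) = 19.07 L/s, Q(B) = 27.02 L/s. Answer: B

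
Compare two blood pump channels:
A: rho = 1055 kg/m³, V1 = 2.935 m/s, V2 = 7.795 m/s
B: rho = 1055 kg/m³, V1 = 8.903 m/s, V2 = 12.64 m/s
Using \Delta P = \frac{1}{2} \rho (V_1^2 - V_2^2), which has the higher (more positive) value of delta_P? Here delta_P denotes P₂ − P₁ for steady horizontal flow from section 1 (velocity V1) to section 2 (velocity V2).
delta_P(A) = -27.51 kPa, delta_P(B) = -42.47 kPa. Answer: A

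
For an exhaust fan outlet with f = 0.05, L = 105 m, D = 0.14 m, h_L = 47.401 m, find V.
Formula: h_L = f \frac{L}{D} \frac{V^2}{2g}
Substituting knowns: 47.401 = 0.05·(105/0.14)·V²/(2·9.81)
Solving for V: V = √(47.401·2·9.81/(0.05·(105/0.14))) = 4.98 m/s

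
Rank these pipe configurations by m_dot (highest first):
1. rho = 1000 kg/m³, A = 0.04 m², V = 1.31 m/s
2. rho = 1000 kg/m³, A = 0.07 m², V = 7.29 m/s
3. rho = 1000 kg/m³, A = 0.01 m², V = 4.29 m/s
Case 1: m_dot = 52.4 kg/s
Case 2: m_dot = 510.3 kg/s
Case 3: m_dot = 42.9 kg/s
Ranking (highest first): 2, 1, 3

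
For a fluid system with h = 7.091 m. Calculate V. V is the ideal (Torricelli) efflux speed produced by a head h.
Formula: V = \sqrt{2 g h}
V = √(2·9.81·7.091) = 11.8 m/s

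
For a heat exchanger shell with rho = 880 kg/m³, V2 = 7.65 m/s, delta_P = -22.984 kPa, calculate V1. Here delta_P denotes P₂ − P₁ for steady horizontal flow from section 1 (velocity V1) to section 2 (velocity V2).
Formula: \Delta P = \frac{1}{2} \rho (V_1^2 - V_2^2)
Substituting knowns: -22.984 = 0.5·880·(V1² − 7.65²)/1000
Solving for V1: V1 = √(7.65² + 2·(-22.984·1000)/880) = 2.507 m/s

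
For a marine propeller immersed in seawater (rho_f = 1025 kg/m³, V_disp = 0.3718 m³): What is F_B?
Formula: F_B = \rho_f g V_{disp}
F_B = 1025·9.81·0.3718 = 3739 N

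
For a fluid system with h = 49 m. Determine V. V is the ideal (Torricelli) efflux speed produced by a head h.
Formula: V = \sqrt{2 g h}
V = √(2·9.81·49) = 31.01 m/s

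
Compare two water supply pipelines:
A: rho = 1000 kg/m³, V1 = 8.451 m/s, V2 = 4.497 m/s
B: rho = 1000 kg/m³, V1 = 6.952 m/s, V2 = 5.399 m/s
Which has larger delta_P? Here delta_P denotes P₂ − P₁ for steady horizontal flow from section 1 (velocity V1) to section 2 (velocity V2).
delta_P(A) = 25.6 kPa, delta_P(B) = 9.591 kPa. Answer: A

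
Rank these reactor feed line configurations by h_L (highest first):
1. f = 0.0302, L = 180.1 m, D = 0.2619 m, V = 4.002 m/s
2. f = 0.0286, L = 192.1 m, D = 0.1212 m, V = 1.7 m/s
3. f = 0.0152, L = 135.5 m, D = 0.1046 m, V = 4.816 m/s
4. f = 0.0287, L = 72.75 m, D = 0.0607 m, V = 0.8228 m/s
Case 1: h_L = 16.95 m
Case 2: h_L = 6.677 m
Case 3: h_L = 23.28 m
Case 4: h_L = 1.187 m
Ranking (highest first): 3, 1, 2, 4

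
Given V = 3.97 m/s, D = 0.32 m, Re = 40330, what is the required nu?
Formula: Re = \frac{V D}{\nu}
Substituting knowns: 40330 = 3.97·0.32/nu
Solving for nu: nu = 3.97·0.32/40330 = 3.150e-05 m²/s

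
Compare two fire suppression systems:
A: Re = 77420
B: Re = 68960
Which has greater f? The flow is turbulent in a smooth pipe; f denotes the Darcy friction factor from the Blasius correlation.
f(A) = 0.01894, f(B) = 0.0195. Answer: B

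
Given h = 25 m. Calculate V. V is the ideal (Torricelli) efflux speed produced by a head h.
Formula: V = \sqrt{2 g h}
V = √(2·9.81·25) = 22.15 m/s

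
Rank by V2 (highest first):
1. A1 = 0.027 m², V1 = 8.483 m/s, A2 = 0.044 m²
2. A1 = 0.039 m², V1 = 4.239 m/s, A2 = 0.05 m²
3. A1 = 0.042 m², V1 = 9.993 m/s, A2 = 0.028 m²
Case 1: V2 = 5.205 m/s
Case 2: V2 = 3.306 m/s
Case 3: V2 = 14.99 m/s
Ranking (highest first): 3, 1, 2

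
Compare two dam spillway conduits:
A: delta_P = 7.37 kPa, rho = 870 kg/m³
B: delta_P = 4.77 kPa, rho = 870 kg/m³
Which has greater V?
V(A) = 4.116 m/s, V(B) = 3.311 m/s. Answer: A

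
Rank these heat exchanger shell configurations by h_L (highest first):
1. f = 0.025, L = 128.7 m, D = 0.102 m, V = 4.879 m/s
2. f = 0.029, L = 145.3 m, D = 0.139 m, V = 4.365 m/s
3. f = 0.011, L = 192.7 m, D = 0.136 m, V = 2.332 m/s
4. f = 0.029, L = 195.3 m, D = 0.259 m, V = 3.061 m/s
Case 1: h_L = 38.27 m
Case 2: h_L = 29.44 m
Case 3: h_L = 4.32 m
Case 4: h_L = 10.44 m
Ranking (highest first): 1, 2, 4, 3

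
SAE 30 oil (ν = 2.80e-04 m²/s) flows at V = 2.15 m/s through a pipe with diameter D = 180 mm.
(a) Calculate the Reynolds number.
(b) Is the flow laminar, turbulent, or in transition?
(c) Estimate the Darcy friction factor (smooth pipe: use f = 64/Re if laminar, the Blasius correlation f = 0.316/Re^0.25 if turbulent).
(a) Re = V·D/ν = 2.15·0.18/2.80e-04 = 1382.1
(b) Flow regime: laminar (Re < 2300)
(c) Friction factor: f = 64/Re = 64/1382.1 = 0.04631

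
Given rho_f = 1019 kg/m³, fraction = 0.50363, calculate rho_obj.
Formula: f_{sub} = \frac{\rho_{obj}}{\rho_f}
Substituting knowns: 0.50363 = rho_obj/1019
Solving for rho_obj: rho_obj = 0.50363·1019 = 513.2 kg/m³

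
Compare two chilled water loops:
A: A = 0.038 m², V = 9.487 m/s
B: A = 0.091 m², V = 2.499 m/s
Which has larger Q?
Q(A) = 360.5 L/s, Q(B) = 227.4 L/s. Answer: A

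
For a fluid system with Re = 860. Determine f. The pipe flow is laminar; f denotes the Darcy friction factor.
Formula: f = \frac{64}{Re}
f = 64/860 = 0.07442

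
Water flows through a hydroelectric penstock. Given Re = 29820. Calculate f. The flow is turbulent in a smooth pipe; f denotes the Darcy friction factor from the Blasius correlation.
Formula: f = \frac{0.316}{Re^{0.25}}
f = 0.316/29820^0.25 = 0.02405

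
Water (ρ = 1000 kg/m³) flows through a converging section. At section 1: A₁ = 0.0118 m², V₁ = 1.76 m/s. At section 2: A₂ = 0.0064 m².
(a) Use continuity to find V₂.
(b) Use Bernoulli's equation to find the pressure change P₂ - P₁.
(a) Continuity: A₁V₁=A₂V₂ -> V₂=A₁V₁/A₂=0.0118*1.76/0.0064=3.24 m/s
(b) Bernoulli: P₂-P₁=0.5*rho*(V₁^2-V₂^2)/1000=0.5*1000*(1.76^2-3.24^2)/1000=-3.7 kPa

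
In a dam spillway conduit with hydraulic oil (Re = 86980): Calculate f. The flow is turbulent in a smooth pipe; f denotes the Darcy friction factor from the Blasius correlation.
Formula: f = \frac{0.316}{Re^{0.25}}
f = 0.316/86980^0.25 = 0.0184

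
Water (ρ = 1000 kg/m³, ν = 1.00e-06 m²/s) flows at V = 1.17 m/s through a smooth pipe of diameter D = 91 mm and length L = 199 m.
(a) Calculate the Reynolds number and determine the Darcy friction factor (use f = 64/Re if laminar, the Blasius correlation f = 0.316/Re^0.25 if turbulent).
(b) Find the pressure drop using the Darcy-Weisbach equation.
(a) Re = V·D/ν = 1.17·0.091/1.00e-06 = 106470 → turbulent (Re > 4000); f = 0.316/Re^0.25 = 0.316/106470^0.25 = 0.017494 (Blasius is strictly valid for Re ≲ 1e5; used here as the smooth-pipe estimate the problem specifies)
(b) Darcy-Weisbach: ΔP = f·(L/D)·½ρV²/1000 = 0.017494·(199/0.091)·½·1000·1.17²/1000 = 26.18 kPa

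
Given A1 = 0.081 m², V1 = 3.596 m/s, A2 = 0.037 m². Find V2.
Formula: V_2 = \frac{A_1 V_1}{A_2}
V2 = 0.081·3.596/0.037 = 7.872 m/s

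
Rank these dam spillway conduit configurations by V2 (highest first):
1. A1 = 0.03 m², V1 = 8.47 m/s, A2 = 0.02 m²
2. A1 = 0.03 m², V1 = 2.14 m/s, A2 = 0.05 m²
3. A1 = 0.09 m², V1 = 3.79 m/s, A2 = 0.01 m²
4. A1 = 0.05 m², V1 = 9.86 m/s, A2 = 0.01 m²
Case 1: V2 = 12.71 m/s
Case 2: V2 = 1.284 m/s
Case 3: V2 = 34.11 m/s
Case 4: V2 = 49.3 m/s
Ranking (highest first): 4, 3, 1, 2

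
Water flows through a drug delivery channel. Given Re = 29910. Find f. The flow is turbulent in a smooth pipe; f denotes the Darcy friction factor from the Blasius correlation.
Formula: f = \frac{0.316}{Re^{0.25}}
f = 0.316/29910^0.25 = 0.02403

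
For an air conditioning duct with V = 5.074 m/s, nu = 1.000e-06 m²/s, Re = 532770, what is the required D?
Formula: Re = \frac{V D}{\nu}
Substituting knowns: 532770 = 5.074·D/1.000e-06
Solving for D: D = 532770·1.000e-06/5.074 = 0.105 m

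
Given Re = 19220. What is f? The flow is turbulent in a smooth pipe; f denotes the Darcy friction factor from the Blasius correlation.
Formula: f = \frac{0.316}{Re^{0.25}}
f = 0.316/19220^0.25 = 0.02684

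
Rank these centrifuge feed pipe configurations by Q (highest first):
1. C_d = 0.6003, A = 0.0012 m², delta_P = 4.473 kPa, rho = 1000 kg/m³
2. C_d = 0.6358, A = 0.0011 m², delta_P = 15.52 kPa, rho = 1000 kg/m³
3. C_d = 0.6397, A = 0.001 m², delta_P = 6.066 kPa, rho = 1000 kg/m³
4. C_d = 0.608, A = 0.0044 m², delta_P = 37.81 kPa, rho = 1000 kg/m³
Case 1: Q = 2.155 L/s
Case 2: Q = 3.896 L/s
Case 3: Q = 2.228 L/s
Case 4: Q = 23.26 L/s
Ranking (highest first): 4, 2, 3, 1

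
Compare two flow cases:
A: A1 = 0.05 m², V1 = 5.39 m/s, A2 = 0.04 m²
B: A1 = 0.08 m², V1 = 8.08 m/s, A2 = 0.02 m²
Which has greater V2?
V2(A) = 6.738 m/s, V2(B) = 32.32 m/s. Answer: B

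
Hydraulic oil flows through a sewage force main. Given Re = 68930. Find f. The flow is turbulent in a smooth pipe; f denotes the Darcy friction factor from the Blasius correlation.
Formula: f = \frac{0.316}{Re^{0.25}}
f = 0.316/68930^0.25 = 0.0195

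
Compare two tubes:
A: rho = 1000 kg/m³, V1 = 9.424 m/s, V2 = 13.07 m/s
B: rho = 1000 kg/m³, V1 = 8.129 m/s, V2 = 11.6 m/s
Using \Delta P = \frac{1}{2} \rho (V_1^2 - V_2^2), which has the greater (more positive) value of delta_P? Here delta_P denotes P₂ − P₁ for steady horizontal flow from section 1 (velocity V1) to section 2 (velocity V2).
delta_P(A) = -41.01 kPa, delta_P(B) = -34.24 kPa. Answer: B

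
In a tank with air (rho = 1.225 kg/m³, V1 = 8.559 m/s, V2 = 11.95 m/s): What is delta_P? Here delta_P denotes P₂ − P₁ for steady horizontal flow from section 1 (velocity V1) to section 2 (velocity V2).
Formula: \Delta P = \frac{1}{2} \rho (V_1^2 - V_2^2)
delta_P = 0.5·1.225·(8.559² − 11.95²)/1000 = -0.0426 kPa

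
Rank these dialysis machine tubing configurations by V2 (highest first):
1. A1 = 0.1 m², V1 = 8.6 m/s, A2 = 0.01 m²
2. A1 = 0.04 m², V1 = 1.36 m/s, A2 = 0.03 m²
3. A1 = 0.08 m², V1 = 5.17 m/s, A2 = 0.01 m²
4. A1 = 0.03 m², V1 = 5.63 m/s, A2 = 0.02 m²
Case 1: V2 = 86 m/s
Case 2: V2 = 1.813 m/s
Case 3: V2 = 41.36 m/s
Case 4: V2 = 8.445 m/s
Ranking (highest first): 1, 3, 4, 2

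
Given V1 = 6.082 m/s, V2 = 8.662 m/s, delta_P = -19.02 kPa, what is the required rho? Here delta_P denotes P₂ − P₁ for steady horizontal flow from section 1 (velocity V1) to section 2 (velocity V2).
Formula: \Delta P = \frac{1}{2} \rho (V_1^2 - V_2^2)
Substituting knowns: -19.02 = 0.5·rho·(6.082² − 8.662²)/1000
Solving for rho: rho = 2·(-19.02·1000)/(6.082² − 8.662²) = 1000 kg/m³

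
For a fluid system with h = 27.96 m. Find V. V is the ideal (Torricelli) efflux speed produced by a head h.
Formula: V = \sqrt{2 g h}
V = √(2·9.81·27.96) = 23.42 m/s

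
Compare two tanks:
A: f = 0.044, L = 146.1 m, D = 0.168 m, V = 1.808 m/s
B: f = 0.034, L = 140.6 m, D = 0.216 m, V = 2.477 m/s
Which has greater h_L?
h_L(A) = 6.375 m, h_L(B) = 6.921 m. Answer: B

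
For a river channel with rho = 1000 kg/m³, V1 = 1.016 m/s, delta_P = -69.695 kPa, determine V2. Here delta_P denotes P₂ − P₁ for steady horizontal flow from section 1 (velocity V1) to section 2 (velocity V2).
Formula: \Delta P = \frac{1}{2} \rho (V_1^2 - V_2^2)
Substituting knowns: -69.695 = 0.5·1000·(1.016² − V2²)/1000
Solving for V2: V2 = √(1.016² − 2·(-69.695·1000)/1000) = 11.85 m/s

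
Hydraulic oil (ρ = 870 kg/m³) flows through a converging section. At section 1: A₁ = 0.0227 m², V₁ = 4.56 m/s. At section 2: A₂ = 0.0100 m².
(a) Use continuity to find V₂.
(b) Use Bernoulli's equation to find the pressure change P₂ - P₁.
(a) Continuity: A₁V₁=A₂V₂ -> V₂=A₁V₁/A₂=0.0227*4.56/0.0100=10.35 m/s
(b) Bernoulli: P₂-P₁=0.5*rho*(V₁^2-V₂^2)/1000=0.5*870*(4.56^2-10.35^2)/1000=-37.55 kPa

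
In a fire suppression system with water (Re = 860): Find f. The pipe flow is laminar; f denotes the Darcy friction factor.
Formula: f = \frac{64}{Re}
f = 64/860 = 0.07442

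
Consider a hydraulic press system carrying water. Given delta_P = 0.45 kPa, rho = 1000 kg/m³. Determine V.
Formula: V = \sqrt{\frac{2 \Delta P}{\rho}}
V = √(2·(0.45·1000)/1000) = 0.9487 m/s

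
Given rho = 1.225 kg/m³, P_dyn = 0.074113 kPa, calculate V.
Formula: P_{dyn} = \frac{1}{2} \rho V^2
Substituting knowns: 0.074113 = 0.5·1.225·V²/1000
Solving for V: V = √(2·(0.074113·1000)/1.225) = 11 m/s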